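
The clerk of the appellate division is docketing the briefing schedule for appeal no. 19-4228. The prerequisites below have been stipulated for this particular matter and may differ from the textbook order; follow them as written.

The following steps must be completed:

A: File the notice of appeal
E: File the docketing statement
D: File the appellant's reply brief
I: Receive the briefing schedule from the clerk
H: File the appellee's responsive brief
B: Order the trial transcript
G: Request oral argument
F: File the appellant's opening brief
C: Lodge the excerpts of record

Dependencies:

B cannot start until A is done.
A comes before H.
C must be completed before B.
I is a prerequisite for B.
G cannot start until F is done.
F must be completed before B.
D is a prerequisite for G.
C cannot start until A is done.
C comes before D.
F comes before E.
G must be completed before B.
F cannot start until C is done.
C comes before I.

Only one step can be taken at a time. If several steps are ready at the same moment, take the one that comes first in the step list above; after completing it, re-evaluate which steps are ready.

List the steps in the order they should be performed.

Only A has no prerequisites, so it is first.
H and C are both available; H is listed earlier → H.
That leaves C as the only ready step → C.
D, I and F are all available; D is listed earlier → D.
Ready: I and F. I is listed earlier → I.
Next only F has its prerequisites met → F.
E and G are both available; E is listed earlier → E.
G is the only step now ready → G.
Next only B has its prerequisites met → B.

A, H, C, D, I, F, E, G, B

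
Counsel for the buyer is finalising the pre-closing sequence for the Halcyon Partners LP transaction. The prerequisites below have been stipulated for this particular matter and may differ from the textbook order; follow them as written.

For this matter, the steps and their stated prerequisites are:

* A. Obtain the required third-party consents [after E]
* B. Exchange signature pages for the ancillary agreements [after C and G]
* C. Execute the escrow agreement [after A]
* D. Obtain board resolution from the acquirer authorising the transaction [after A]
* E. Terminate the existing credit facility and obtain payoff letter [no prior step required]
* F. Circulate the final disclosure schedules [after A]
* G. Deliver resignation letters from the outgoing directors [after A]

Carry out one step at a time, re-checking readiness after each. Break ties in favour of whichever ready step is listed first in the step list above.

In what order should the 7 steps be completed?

E, A, C, D, F, G, B

E is the only step with nothing outstanding, so it goes first.
Next only A has its prerequisites met → A.
Ready: C, D, F and G. C is listed earlier → C.
Ready: D, F and G. D is listed earlier → D.
F and G are both available; F is listed earlier → F.
G is the only step now ready → G.
That leaves B as the only ready step → B.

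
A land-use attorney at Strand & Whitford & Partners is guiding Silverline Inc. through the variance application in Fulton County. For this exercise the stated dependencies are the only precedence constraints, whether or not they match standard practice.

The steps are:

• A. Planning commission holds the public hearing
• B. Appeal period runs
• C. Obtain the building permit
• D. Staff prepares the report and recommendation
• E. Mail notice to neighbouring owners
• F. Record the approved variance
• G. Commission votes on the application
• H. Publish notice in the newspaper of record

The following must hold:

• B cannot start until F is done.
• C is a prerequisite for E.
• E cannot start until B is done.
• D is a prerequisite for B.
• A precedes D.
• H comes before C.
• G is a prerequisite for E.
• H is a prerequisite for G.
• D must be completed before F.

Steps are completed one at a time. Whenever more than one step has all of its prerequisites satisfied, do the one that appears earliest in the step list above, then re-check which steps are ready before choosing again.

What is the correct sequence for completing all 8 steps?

Nothing is required for A and H. A is listed earlier → A first.
Ready: D and H. D is listed earlier → D.
Ready: F and H. F is listed earlier → F.
Ready: B and H. B is listed earlier → B.
That leaves H as the only ready step → H.
Now C and G have their prerequisites met. C is listed earlier, so C next.
G is the only step now ready → G.
Next only E has its prerequisites met → E.

A → D → F → B → H → C → G → E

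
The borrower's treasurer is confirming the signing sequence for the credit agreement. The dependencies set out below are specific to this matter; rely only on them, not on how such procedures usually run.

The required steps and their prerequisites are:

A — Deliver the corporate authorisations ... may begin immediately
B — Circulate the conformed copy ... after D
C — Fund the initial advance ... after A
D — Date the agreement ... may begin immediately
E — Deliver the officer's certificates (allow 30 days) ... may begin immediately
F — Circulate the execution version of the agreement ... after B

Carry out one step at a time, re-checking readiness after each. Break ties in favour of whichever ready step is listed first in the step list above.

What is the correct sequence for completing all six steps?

A, D and E have no prerequisites; A is listed earlier, so A is first.
C, D and E are all available; C is listed earlier → C.
D and E are both available; D is listed earlier → D.
Now B and E have their prerequisites met. B is listed earlier, so B next.
E and F are both available; E is listed earlier → E.
Next only F has its prerequisites met → F.

A, C, D, B, E, F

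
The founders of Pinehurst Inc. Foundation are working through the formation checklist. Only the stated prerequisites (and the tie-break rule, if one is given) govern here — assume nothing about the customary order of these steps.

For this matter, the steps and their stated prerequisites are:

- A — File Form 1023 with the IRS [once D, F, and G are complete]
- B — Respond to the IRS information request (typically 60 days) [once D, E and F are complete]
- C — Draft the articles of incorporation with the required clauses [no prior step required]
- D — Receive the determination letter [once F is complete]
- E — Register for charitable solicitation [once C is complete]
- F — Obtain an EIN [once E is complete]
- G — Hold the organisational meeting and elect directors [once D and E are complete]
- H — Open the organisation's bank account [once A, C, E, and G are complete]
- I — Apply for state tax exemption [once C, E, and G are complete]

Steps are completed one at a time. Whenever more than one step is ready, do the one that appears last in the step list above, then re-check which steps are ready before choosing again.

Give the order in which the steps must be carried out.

Only C has no prerequisites, so it is first.
E needed C, now all done → E.
Next only F has its prerequisites met → F.
D needed F, now all done → D.
Now G and B have their prerequisites met. G is listed later, so G next.
I and A now also ready, so the ready set is {I, B, A}; I is listed later → I.
Now B and A have their prerequisites met. B is listed later, so B next.
A is the only step now ready → A.
H is the only step now ready → H.

C, E, F, D, G, I, B, A, H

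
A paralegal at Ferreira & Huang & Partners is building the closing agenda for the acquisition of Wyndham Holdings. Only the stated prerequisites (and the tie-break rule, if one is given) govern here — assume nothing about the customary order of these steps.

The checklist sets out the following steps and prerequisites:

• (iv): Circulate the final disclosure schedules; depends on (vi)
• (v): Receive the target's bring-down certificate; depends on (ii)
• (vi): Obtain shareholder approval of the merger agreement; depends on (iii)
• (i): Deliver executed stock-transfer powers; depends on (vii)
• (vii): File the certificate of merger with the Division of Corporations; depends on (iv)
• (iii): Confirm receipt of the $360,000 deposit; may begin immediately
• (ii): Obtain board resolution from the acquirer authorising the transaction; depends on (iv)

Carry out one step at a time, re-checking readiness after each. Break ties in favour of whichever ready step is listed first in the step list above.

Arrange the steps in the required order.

(iii), (vi), (iv), (vii), (i), (ii), (v)

Only (iii) has no prerequisites, so it is first.
Next only (vi) has its prerequisites met → (vi).
(iv) is the only step now ready → (iv).
Now (vii) and (ii) have their prerequisites met. (vii) is listed earlier, so (vii) next.
(i) now also ready, so the ready set is {(i), (ii)}; (i) is listed earlier → (i).
(ii) needed (iv), now all done → (ii).
(v) needed (ii), now all done → (v).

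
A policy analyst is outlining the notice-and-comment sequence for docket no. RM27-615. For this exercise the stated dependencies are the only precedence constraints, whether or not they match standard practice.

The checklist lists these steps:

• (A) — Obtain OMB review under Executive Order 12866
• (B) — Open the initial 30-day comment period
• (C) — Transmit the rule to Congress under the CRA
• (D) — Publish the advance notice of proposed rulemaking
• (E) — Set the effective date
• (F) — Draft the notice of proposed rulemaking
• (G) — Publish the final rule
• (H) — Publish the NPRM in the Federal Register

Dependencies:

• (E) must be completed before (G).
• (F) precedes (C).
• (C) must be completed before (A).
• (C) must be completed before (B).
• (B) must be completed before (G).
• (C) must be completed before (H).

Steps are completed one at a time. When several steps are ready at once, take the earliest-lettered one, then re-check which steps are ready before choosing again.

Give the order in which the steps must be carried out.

(D), (E), (F), (C), (A), (B), (G), (H)

(D), (E) and (F) have no prerequisites; (D) has the earlier label, so (D) is first.
(E) and (F) are both available; (E) has the earlier label → (E).
(F) is the only step now ready → (F).
(C) needed (F), now all done → (C).
(A), (B) and (H) are all available; (A) has the earlier label → (A).
(B) and (H) are both available; (B) has the earlier label → (B).
(G) now also ready, so the ready set is {(G), (H)}; (G) has the earlier label → (G).
(H) needed (C), now all done → (H).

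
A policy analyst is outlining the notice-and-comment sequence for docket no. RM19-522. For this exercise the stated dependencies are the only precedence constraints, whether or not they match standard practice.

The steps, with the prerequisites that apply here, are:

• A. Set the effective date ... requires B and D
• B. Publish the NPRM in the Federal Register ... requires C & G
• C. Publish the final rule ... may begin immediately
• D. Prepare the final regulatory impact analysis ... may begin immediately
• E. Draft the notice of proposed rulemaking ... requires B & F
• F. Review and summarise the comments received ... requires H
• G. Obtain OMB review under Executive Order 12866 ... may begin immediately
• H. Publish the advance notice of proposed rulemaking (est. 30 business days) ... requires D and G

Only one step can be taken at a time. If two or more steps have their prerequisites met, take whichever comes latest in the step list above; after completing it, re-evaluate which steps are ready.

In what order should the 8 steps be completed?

G, D and C have no prerequisites; G is listed later, so G is first.
Ready: D and C. D is listed later → D.
Now H and C have their prerequisites met. H is listed later, so H next.
F and C are both available; F is listed later → F.
Next only C has its prerequisites met → C.
Next only B has its prerequisites met → B.
Ready: E and A. E is listed later → E.
A needed D and B, now all done → A.

G D H F C B E A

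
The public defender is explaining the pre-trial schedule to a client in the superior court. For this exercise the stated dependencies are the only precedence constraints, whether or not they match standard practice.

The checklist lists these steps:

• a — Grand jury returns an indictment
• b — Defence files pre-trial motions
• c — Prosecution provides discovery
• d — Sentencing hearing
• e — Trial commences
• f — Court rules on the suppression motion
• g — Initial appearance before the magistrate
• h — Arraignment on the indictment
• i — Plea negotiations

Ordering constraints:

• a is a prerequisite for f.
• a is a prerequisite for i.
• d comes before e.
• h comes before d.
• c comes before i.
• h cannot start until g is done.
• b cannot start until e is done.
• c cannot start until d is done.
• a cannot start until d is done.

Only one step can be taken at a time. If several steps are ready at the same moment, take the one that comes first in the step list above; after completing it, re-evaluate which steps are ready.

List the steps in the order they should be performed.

g, h, d, a, c, e, b, f, i

g has no prerequisites → g first.
h is the only step now ready → h.
d needed h, now all done → d.
Ready: a, c and e. a is listed earlier → a.
Now c, e and f have their prerequisites met. c is listed earlier, so c next.
i now also ready, so the ready set is {e, f, i}; e is listed earlier → e.
Ready: b, f and i. b is listed earlier → b.
f and i are both available; f is listed earlier → f.
i needed a and c, now all done → i.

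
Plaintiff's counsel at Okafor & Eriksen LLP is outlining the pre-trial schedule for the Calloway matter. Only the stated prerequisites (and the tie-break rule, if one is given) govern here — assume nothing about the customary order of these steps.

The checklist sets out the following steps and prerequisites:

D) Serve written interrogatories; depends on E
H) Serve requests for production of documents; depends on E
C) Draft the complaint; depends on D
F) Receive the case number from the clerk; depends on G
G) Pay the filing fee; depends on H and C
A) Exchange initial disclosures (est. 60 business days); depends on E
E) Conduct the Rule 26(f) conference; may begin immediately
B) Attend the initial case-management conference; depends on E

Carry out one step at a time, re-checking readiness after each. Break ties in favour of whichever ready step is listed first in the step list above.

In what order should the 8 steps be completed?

Only E has no prerequisites, so it is first.
Now D, H, A and B have their prerequisites met. D is listed earlier, so D next.
Now H, C, A and B have their prerequisites met. H is listed earlier, so H next.
Now C, A and B have their prerequisites met. C is listed earlier, so C next.
G, A and B are all available; G is listed earlier → G.
F now also ready, so the ready set is {F, A, B}; F is listed earlier → F.
A and B are both available; A is listed earlier → A.
B is the only step now ready → B.

E D H C G F A B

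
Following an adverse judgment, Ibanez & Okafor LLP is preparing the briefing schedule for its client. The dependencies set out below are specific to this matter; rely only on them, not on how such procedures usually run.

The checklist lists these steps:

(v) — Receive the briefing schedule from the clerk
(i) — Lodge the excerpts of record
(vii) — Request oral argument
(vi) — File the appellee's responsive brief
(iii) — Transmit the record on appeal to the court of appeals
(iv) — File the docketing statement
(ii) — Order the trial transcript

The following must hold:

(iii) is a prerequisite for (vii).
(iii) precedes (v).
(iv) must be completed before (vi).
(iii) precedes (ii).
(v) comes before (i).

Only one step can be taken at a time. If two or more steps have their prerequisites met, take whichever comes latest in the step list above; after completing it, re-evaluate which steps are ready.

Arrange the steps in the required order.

(iv) and (iii) have no prerequisites; (iv) is listed later, so (iv) is first.
(vi) now also ready, so the ready set is {(iii), (vi)}; (iii) is listed later → (iii).
(ii), (vi), (vii) and (v) are all available; (ii) is listed later → (ii).
Ready: (vi), (vii) and (v). (vi) is listed later → (vi).
Now (vii) and (v) have their prerequisites met. (vii) is listed later, so (vii) next.
(v) is the only step now ready → (v).
(i) needed (v), now all done → (i).

(iv) → (iii) → (ii) → (vi) → (vii) → (v) → (i)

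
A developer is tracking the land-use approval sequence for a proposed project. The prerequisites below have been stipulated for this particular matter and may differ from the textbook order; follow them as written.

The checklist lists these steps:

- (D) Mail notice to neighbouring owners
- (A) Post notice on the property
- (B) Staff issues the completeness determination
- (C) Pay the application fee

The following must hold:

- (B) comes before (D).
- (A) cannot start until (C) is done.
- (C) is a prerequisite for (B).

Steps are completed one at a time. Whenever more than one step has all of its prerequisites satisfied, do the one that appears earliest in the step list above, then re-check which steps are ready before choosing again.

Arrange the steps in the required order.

(C), (A), (B), (D)

(C) is the only step with nothing outstanding, so it goes first.
(A) and (B) are both available; (A) is listed earlier → (A).
(B) is the only step now ready → (B).
(D) is the only step now ready → (D).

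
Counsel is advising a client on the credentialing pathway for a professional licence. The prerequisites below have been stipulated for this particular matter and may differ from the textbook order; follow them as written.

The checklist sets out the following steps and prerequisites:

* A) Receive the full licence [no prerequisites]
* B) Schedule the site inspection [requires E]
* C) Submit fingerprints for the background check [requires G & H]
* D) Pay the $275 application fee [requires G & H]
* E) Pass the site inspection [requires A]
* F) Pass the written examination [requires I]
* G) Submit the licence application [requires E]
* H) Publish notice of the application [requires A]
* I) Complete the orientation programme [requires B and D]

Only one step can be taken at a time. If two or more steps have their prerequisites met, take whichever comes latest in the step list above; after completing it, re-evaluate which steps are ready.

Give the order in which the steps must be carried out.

A, H, E, G, D, C, B, I, F

Only A has no prerequisites, so it is first.
Now H and E have their prerequisites met. H is listed later, so H next.
That leaves E as the only ready step → E.
G and B are both available; G is listed later → G.
Now D, C and B have their prerequisites met. D is listed later, so D next.
Now C and B have their prerequisites met. C is listed later, so C next.
That leaves B as the only ready step → B.
I is the only step now ready → I.
Next only F has its prerequisites met → F.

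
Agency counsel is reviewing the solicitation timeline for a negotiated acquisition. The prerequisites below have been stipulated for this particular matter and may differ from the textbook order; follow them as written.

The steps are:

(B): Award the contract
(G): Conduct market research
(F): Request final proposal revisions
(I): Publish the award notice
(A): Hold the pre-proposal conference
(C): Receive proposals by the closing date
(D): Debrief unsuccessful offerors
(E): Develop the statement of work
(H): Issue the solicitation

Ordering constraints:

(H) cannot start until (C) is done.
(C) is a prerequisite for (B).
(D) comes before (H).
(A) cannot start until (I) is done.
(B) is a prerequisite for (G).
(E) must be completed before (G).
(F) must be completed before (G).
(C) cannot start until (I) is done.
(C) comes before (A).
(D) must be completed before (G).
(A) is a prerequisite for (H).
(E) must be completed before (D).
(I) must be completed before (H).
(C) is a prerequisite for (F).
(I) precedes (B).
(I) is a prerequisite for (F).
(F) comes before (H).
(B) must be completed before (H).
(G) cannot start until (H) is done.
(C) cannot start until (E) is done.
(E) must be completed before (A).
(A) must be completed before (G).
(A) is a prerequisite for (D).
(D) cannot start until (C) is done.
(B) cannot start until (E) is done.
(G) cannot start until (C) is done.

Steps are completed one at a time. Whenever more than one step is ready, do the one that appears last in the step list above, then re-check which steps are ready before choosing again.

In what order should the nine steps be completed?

(E) and (I) have no prerequisites; (E) is listed later, so (E) is first.
Next only (I) has its prerequisites met → (I).
(C) needed (E) and (I), now all done → (C).
Ready: (A), (F) and (B). (A) is listed later → (A).
Now (D), (F) and (B) have their prerequisites met. (D) is listed later, so (D) next.
(F) and (B) are both available; (F) is listed later → (F).
(B) needed (E), (C) and (I), now all done → (B).
Next only (H) has its prerequisites met → (H).
That leaves (G) as the only ready step → (G).

(E), (I), (C), (A), (D), (F), (B), (H), (G)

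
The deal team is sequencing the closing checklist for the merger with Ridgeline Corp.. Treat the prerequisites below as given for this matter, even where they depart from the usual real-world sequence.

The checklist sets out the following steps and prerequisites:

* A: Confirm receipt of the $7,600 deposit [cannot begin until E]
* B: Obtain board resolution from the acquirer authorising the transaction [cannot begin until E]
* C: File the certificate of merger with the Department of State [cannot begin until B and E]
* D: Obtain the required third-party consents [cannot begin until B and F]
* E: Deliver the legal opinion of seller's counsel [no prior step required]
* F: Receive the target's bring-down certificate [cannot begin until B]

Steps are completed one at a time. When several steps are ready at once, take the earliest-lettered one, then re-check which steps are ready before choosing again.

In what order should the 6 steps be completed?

Only E has no prerequisites, so it is first.
Now A and B have their prerequisites met. A has the earlier label, so A next.
That leaves B as the only ready step → B.
C and F are both available; C has the earlier label → C.
That leaves F as the only ready step → F.
That leaves D as the only ready step → D.

E A B C F D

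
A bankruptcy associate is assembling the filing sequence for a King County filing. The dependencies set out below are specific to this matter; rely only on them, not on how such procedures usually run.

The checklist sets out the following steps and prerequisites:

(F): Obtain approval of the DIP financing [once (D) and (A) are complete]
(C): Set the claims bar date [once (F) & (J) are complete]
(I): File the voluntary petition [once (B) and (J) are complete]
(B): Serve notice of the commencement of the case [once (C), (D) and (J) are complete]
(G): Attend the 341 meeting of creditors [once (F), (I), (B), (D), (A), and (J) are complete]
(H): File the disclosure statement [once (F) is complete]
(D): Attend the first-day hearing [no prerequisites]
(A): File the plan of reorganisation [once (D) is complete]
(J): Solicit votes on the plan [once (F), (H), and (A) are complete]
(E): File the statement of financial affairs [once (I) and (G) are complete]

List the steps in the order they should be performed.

(D) has no prerequisites → (D) first.
(A) needed (D), now all done → (A).
That leaves (F) as the only ready step → (F).
That leaves (H) as the only ready step → (H).
Next only (J) has its prerequisites met → (J).
(C) is the only step now ready → (C).
That leaves (B) as the only ready step → (B).
(I) needed (B) and (J), now all done → (I).
(G) needed (F), (I), (B), (D), (A) and (J), now all done → (G).
(E) needed (I) and (G), now all done → (E).

(D), (A), (F), (H), (J), (C), (B), (I), (G), (E)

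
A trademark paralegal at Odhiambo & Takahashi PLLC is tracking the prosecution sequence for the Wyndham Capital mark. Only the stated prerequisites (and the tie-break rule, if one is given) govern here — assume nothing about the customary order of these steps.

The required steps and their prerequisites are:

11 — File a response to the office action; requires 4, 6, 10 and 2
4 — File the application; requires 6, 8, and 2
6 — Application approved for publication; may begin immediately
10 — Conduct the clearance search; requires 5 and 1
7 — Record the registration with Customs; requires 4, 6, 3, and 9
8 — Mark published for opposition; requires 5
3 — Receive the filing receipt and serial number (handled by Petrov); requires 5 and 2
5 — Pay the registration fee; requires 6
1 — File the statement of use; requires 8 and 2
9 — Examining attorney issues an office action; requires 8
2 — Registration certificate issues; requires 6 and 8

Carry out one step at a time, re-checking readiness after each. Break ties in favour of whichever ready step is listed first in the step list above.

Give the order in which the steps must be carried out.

6 has no prerequisites → 6 first.
That leaves 5 as the only ready step → 5.
That leaves 8 as the only ready step → 8.
Ready: 9 and 2. 9 is listed earlier → 9.
2 needed 6 and 8, now all done → 2.
Now 4, 3 and 1 have their prerequisites met. 4 is listed earlier, so 4 next.
3 and 1 are both available; 3 is listed earlier → 3.
7 and 1 are both available; 7 is listed earlier → 7.
That leaves 1 as the only ready step → 1.
That leaves 10 as the only ready step → 10.
11 is the only step now ready → 11.

6, 5, 8, 9, 2, 4, 3, 7, 1, 10, 11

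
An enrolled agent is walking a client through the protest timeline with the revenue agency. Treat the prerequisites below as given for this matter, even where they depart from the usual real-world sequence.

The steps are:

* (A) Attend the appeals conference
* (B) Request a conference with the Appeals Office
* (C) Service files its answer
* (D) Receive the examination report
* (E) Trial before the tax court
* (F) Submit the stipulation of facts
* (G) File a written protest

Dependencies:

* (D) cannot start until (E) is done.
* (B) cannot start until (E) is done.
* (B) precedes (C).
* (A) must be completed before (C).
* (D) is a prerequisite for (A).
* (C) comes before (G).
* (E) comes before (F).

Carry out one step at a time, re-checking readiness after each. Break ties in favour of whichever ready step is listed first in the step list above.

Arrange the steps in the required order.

(E) → (B) → (D) → (A) → (C) → (F) → (G)

(E) is the only step with nothing outstanding, so it goes first.
(B), (D) and (F) are all available; (B) is listed earlier → (B).
(D) and (F) are both available; (D) is listed earlier → (D).
(A) now also ready, so the ready set is {(A), (F)}; (A) is listed earlier → (A).
(C) now also ready, so the ready set is {(C), (F)}; (C) is listed earlier → (C).
(F) and (G) are both available; (F) is listed earlier → (F).
(G) is the only step now ready → (G).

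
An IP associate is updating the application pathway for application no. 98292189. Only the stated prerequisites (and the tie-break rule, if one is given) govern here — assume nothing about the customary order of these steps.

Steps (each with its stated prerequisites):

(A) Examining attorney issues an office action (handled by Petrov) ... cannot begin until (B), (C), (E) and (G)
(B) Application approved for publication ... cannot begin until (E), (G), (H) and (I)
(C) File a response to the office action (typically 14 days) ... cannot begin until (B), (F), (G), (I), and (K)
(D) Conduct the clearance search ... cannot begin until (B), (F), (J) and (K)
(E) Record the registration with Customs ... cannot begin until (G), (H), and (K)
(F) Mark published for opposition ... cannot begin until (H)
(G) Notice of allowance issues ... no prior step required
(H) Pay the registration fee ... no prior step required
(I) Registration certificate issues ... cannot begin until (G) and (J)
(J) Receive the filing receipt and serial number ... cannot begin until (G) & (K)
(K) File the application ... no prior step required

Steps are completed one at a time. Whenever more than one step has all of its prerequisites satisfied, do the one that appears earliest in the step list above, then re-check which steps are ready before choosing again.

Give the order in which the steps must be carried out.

(G) → (H) → (F) → (K) → (E) → (J) → (I) → (B) → (C) → (A) → (D)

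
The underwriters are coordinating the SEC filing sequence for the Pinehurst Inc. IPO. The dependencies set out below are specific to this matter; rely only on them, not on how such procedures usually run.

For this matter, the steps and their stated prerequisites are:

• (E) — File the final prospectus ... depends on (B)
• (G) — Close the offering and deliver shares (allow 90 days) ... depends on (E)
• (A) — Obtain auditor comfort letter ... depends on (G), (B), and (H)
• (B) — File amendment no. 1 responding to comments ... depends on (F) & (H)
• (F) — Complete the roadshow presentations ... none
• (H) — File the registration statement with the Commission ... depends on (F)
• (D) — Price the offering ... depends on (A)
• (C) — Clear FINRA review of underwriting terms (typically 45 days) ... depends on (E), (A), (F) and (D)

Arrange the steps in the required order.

Only (F) has no prerequisites, so it is first.
Next only (H) has its prerequisites met → (H).
(B) needed (F) and (H), now all done → (B).
(E) needed (B), now all done → (E).
That leaves (G) as the only ready step → (G).
(A) needed (G), (B) and (H), now all done → (A).
(D) needed (A), now all done → (D).
That leaves (C) as the only ready step → (C).

(F), (H), (B), (E), (G), (A), (D), (C)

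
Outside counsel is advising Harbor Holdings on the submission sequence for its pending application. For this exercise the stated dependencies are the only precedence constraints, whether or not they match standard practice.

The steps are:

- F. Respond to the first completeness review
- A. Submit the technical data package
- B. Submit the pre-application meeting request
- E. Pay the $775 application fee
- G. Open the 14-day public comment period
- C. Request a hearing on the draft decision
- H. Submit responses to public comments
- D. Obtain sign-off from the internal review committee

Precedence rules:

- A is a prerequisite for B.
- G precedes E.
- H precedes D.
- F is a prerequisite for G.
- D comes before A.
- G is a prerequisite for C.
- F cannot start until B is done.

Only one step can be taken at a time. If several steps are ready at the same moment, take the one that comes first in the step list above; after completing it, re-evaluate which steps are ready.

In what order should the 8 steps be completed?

H → D → A → B → F → G → E → C

H has no prerequisites → H first.
Next only D has its prerequisites met → D.
A needed D, now all done → A.
B needed A, now all done → B.
F needed B, now all done → F.
G needed F, now all done → G.
Ready: E and C. E is listed earlier → E.
Next only C has its prerequisites met → C.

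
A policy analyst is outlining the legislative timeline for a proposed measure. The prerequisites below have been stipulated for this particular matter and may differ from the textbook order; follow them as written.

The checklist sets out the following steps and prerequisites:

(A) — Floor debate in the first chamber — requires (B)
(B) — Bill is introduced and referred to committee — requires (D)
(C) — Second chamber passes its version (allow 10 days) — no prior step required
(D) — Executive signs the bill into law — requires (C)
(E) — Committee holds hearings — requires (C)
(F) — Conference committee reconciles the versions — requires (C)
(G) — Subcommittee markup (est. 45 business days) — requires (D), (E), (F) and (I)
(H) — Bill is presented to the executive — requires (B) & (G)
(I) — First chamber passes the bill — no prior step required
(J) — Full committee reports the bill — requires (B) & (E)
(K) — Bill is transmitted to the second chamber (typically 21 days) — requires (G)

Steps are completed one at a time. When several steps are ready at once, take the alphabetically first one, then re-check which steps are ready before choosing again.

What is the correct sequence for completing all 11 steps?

(C), (D), (B), (A), (E), (F), (I), (G), (H), (J), (K)

Nothing is required for (C) and (I). (C) has the earlier label → (C) first.
(D), (E) and (F) now also ready, so the ready set is {(D), (E), (F), (I)}; (D) has the earlier label → (D).
(B), (E), (F) and (I) are all available; (B) has the earlier label → (B).
(A) now also ready, so the ready set is {(A), (E), (F), (I)}; (A) has the earlier label → (A).
(E), (F) and (I) are all available; (E) has the earlier label → (E).
(J) now also ready, so the ready set is {(F), (I), (J)}; (F) has the earlier label → (F).
Ready: (I) and (J). (I) has the earlier label → (I).
(G) now also ready, so the ready set is {(G), (J)}; (G) has the earlier label → (G).
(H), (J) and (K) are all available; (H) has the earlier label → (H).
Ready: (J) and (K). (J) has the earlier label → (J).
Next only (K) has its prerequisites met → (K).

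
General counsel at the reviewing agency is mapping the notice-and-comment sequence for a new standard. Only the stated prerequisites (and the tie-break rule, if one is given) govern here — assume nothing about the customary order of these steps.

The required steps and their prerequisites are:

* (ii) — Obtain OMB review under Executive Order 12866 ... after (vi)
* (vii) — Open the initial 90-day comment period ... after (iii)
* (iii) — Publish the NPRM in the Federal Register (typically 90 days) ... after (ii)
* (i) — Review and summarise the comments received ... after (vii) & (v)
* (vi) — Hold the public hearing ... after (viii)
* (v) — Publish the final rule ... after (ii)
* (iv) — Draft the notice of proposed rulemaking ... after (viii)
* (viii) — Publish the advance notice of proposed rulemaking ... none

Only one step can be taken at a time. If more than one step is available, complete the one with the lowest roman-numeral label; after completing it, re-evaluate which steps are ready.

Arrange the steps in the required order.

(viii) → (iv) → (vi) → (ii) → (iii) → (v) → (vii) → (i)

(viii) has no prerequisites → (viii) first.
Now (iv) and (vi) have their prerequisites met. (iv) has the earlier label, so (iv) next.
(vi) needed (viii), now all done → (vi).
Next only (ii) has its prerequisites met → (ii).
Now (iii) and (v) have their prerequisites met. (iii) has the earlier label, so (iii) next.
Now (v) and (vii) have their prerequisites met. (v) has the earlier label, so (v) next.
(vii) is the only step now ready → (vii).
(i) needed (v) and (vii), now all done → (i).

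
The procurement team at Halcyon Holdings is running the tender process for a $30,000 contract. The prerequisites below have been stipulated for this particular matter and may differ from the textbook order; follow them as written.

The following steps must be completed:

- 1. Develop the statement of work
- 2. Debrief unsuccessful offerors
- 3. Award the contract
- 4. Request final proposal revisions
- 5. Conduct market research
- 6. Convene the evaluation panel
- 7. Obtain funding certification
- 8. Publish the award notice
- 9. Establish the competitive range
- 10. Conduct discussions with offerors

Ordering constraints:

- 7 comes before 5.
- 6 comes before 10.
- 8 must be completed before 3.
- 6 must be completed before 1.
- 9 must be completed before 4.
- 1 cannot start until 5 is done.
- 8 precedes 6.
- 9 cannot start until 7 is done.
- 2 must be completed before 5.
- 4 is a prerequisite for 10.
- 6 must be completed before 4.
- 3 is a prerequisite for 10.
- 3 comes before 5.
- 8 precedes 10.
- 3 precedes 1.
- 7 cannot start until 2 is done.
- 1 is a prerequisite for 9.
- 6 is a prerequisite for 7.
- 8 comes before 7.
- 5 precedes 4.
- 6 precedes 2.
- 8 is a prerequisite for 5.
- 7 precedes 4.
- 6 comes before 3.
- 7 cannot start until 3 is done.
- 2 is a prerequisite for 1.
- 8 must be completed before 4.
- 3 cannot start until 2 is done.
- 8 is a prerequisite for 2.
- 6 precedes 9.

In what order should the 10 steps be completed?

8 6 2 3 7 5 1 9 4 10

8 is the only step with nothing outstanding, so it goes first.
6 needed 8, now all done → 6.
Next only 2 has its prerequisites met → 2.
3 needed 2, 6 and 8, now all done → 3.
Next only 7 has its prerequisites met → 7.
5 needed 2, 3, 7 and 8, now all done → 5.
That leaves 1 as the only ready step → 1.
That leaves 9 as the only ready step → 9.
That leaves 4 as the only ready step → 4.
That leaves 10 as the only ready step → 10.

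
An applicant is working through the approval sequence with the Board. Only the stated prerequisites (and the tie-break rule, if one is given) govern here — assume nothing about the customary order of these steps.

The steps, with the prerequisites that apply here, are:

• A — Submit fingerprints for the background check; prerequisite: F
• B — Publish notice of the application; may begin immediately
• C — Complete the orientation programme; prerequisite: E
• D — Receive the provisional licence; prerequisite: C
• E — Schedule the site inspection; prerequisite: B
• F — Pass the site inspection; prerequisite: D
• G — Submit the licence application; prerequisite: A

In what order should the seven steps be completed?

B E C D F A G

B is the only step with nothing outstanding, so it goes first.
E needed B, now all done → E.
C needed E, now all done → C.
D needed C, now all done → D.
F needed D, now all done → F.
Next only A has its prerequisites met → A.
That leaves G as the only ready step → G.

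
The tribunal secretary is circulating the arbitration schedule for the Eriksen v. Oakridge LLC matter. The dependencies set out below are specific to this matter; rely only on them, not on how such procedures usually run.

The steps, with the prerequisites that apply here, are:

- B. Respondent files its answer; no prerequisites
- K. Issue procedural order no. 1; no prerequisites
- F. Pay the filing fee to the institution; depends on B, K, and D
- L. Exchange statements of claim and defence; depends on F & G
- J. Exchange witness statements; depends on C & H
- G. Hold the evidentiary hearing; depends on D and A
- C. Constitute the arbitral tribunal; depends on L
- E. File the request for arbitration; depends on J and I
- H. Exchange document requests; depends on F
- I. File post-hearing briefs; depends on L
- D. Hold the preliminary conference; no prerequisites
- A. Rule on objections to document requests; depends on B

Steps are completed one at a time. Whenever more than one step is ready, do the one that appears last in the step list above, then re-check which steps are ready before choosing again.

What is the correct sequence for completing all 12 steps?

D K B A G F H L I C J E

Nothing is required for D, K and B. D is listed later → D first.
K and B are both available; K is listed later → K.
B is the only step now ready → B.
Ready: A and F. A is listed later → A.
Ready: G and F. G is listed later → G.
F needed D, K and B, now all done → F.
Ready: H and L. H is listed later → H.
That leaves L as the only ready step → L.
Ready: I and C. I is listed later → I.
Next only C has its prerequisites met → C.
J needed H and C, now all done → J.
E needed I and J, now all done → E.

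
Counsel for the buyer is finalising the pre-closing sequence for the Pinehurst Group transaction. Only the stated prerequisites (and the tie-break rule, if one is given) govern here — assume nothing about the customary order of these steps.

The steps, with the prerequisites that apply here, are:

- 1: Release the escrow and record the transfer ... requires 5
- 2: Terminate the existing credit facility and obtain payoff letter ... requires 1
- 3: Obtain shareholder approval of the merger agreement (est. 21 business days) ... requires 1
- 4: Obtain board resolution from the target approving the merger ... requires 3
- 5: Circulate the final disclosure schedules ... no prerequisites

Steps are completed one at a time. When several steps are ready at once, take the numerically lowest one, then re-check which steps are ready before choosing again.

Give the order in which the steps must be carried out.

5 is the only step with nothing outstanding, so it goes first.
1 needed 5, now all done → 1.
Now 2 and 3 have their prerequisites met. 2 has the earlier label, so 2 next.
3 needed 1, now all done → 3.
That leaves 4 as the only ready step → 4.

5, 1, 2, 3, 4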